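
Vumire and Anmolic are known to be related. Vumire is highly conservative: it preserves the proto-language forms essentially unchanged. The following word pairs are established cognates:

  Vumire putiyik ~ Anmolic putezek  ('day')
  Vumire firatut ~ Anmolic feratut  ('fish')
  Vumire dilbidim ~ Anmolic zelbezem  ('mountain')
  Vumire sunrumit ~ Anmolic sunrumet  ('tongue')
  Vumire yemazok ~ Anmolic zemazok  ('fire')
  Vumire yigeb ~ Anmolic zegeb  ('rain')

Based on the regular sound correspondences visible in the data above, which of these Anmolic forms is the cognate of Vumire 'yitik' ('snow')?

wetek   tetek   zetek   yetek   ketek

zetek

yigeb ~ zegeb — Vumire y corresponds to Anmolic z word-initially before a front vowel.
putiyik ~ putezek, dilbidim ~ zelbezem — Vumire i corresponds to Anmolic e after a consonant, before a consonant other than r, m, n, p, b, f, v.
Applying these to Vumire 'yitik':
  yitik → zitik   (y→z word-initially before a front vowel)
  zitik → zetik   (i→e after a consonant, before a consonant other than r, m, n, p, b, f, v)
  zetik → zetek   (i→e after a consonant, before a consonant other than r, m, n, p, b, f, v)
So the Anmolic cognate is 'zetek'.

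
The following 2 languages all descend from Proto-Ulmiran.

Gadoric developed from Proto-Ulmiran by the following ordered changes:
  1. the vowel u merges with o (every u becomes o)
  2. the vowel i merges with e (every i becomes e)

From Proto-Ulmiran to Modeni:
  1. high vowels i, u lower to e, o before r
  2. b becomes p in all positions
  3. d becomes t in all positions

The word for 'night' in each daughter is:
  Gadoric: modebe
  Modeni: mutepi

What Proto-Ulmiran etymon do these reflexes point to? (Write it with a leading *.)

*mudebi

Position 2: Gadoric has o, Modeni has u. Modeni preserves u here (none of its changes turn any other segment into u), so the proto-segment is *u.
Position 6: Gadoric has e, Modeni has i. Modeni preserves i here (none of its changes turn any other segment into i), so the proto-segment is *i.
This points to *mudebi. Verify forward in each daughter:
Gadoric: start from *mudebi.
  rule 1 (vowel merger): mudebi → modebi
  rule 2 (vowel merger): modebi → modebe
  ⇒ Gadoric modebe
Modeni: *mudebi > mudepi > mutepi  (by unconditioned shift, unconditioned shift)
Only *mudebi yields all of Gadoric modebe, Modeni mutepi.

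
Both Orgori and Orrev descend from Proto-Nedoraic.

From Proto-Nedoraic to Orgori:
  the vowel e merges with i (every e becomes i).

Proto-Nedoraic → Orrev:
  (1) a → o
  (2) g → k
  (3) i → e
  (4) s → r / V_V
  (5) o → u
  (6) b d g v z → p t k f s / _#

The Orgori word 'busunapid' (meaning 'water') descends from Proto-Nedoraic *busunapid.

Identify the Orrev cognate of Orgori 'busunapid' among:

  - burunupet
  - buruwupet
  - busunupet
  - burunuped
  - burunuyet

Orrev: *busunapid > busunopid > busunoped > burunoped > burunuped > burunupet  (by vowel merger, vowel merger, rhotacism, vowel merger, final devoicing)
Only 'burunupet' matches the regular Orrev development of *busunapid.

burunupet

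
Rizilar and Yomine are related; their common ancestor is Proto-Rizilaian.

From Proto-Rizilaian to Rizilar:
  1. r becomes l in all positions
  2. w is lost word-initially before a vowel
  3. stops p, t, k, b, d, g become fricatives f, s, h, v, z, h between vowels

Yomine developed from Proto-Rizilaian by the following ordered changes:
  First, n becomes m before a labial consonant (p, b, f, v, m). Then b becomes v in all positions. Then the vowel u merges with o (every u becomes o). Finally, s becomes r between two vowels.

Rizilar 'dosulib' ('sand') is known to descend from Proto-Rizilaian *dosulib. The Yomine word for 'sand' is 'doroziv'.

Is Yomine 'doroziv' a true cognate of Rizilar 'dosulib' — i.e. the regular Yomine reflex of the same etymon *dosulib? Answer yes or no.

Derive the expected Yomine reflex of *dosulib:
Yomine: *dosulib
  dosulib (rule 1 does not apply)
  dosulib → dosuliv   [unconditioned shift]
  dosuliv → dosoliv   [vowel merger]
  dosoliv → doroliv   [rhotacism]
  giving Yomine doroliv.
The regular Yomine reflex would be 'doroliv', but the attested form is 'doroziv'. The correspondence is irregular, so they are not cognates (the Yomine form has a different source).

no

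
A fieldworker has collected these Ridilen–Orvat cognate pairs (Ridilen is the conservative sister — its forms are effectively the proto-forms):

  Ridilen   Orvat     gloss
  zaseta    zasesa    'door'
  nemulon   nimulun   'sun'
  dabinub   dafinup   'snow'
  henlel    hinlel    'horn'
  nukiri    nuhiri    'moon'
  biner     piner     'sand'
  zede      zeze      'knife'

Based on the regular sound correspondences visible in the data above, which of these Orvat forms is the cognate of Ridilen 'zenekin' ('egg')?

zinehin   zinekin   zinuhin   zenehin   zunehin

zinehin

henlel ~ hinlel — Ridilen e corresponds to Orvat i after a consonant, before a nasal.
nukiri ~ nuhiri — Ridilen k corresponds to Orvat h between vowels (before a front vowel).
Applying these to Ridilen 'zenekin':
  zenekin → zinekin   (e→i after a consonant, before a nasal)
  zinekin → zinehin   (k→h between vowels (before a front vowel))
So the Orvat cognate is 'zinehin'.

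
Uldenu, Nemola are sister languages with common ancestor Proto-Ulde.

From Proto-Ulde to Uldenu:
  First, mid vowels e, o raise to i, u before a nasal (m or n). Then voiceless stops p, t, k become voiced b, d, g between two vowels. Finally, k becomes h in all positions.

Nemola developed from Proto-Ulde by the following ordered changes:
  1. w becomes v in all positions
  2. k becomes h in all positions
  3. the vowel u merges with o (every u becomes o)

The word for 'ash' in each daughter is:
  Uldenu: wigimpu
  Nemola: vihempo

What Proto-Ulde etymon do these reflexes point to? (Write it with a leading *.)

*wikempu

Position 1: Uldenu has w, Nemola has v. Uldenu preserves w here (none of its changes turn any other segment into w), so the proto-segment is *w.
Position 7: Uldenu has u, Nemola has o. Taking the neighbouring segments as reconstructed: Uldenu u can only go back to *u; Nemola o could go back to *o or *u — the one source consistent with every daughter is *u.
Position 3: Uldenu has g, Nemola has h. Taking the neighbouring segments as reconstructed: Uldenu g could go back to *k or *g; Nemola h could go back to *k or *h — the one source consistent with every daughter is *k.
This points to *wikempu. Verify forward in each daughter:
Uldenu: *wikempu > wikimpu > wigimpu  (by pre-nasal raising, intervocalic voicing)
Nemola: start from *wikempu.
  rule 1 (unconditioned shift): wikempu → vikempu
  rule 2 (unconditioned shift): vikempu → vihempu
  rule 3 (vowel merger): vihempu → vihempo
  ⇒ Nemola vihempo
No other proto-form is consistent with every reflex, so the reconstruction is *wikempu.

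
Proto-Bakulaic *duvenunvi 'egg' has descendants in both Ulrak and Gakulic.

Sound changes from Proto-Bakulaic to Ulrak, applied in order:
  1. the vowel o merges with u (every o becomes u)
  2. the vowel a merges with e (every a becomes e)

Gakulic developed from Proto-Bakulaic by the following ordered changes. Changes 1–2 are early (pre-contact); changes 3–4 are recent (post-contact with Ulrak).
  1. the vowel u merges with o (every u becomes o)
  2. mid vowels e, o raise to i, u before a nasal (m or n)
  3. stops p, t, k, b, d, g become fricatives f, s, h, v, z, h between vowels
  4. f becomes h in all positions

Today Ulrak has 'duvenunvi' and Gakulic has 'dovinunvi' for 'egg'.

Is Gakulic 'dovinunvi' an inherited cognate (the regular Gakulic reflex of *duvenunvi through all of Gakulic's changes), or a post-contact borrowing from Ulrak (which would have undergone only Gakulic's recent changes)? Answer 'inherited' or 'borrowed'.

If inherited, *duvenunvi would pass through all of Gakulic's changes:
Gakulic: *duvenunvi > dovenonvi > dovinunvi  (by vowel merger, pre-nasal raising)
If borrowed from Ulrak 'duvenunvi' after the early changes, it would undergo only the recent ones:
  rule 3 (intervocalic lenition): no change (duvenunvi)
  rule 4 (unconditioned shift): no change (duvenunvi)
  ⇒ as a loan: duvenunvi
Gakulic 'dovinunvi' matches the inherited outcome exactly, so it is an inherited cognate, not a loan.

inherited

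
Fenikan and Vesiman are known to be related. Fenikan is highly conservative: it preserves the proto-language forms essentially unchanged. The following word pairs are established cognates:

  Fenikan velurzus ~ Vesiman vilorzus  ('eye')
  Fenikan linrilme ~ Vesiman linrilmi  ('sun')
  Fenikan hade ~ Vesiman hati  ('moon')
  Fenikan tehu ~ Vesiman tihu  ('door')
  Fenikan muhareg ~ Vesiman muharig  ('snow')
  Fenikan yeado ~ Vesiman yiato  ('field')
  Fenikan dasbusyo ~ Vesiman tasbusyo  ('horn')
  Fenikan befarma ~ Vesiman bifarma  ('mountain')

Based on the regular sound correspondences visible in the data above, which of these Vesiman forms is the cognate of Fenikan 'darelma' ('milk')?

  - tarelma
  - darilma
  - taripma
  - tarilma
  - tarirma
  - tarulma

dasbusyo ~ tasbusyo — Fenikan d corresponds to Vesiman t word-initially before a back vowel.
velurzus ~ vilorzus, tehu ~ tihu — Fenikan e corresponds to Vesiman i after a consonant, before a consonant other than r, m, n, p, b, f, v.
Applying these to Fenikan 'darelma':
  darelma → tarelma   (d→t word-initially before a back vowel)
  tarelma → tarilma   (e→i after a consonant, before a consonant other than r, m, n, p, b, f, v)
So the Vesiman cognate is 'tarilma'.

tarilma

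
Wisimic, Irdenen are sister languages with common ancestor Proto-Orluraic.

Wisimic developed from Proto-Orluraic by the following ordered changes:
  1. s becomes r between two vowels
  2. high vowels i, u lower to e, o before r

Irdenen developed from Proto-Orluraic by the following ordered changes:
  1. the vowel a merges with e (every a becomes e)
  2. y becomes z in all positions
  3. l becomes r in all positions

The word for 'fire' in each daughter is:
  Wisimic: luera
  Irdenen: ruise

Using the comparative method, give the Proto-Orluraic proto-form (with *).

Position 4: Wisimic has r, Irdenen has s. Irdenen preserves s here (none of its changes turn any other segment into s), so the proto-segment is *s.
Position 5: Wisimic has a, Irdenen has e. Wisimic preserves a here (none of its changes turn any other segment into a), so the proto-segment is *a.
This points to *luisa. Verify forward in each daughter:
Wisimic: *luisa > luira > luera  (by rhotacism, pre-rhotic lowering)
Irdenen: *luisa
  luisa → luise   [vowel merger]
  luise (rule 2 does not apply)
  luise → ruise   [unconditioned shift]
  giving Irdenen ruise.
*luisa is the unique common source.

*luisa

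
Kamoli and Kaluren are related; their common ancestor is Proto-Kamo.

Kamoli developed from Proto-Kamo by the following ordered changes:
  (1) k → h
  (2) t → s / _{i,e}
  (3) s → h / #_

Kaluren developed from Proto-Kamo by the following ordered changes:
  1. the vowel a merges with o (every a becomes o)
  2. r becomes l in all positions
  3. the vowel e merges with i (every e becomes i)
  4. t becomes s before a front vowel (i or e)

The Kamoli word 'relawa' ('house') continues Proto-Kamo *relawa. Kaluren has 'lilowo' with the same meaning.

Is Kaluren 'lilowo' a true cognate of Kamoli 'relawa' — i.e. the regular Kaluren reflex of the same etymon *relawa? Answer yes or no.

Derive the expected Kaluren reflex of *relawa:
Kaluren: *relawa > relowo > lelowo > lilowo  (by vowel merger, unconditioned shift, vowel merger)
Kaluren 'lilowo' matches the regular reflex exactly, so the pair is cognate.

yes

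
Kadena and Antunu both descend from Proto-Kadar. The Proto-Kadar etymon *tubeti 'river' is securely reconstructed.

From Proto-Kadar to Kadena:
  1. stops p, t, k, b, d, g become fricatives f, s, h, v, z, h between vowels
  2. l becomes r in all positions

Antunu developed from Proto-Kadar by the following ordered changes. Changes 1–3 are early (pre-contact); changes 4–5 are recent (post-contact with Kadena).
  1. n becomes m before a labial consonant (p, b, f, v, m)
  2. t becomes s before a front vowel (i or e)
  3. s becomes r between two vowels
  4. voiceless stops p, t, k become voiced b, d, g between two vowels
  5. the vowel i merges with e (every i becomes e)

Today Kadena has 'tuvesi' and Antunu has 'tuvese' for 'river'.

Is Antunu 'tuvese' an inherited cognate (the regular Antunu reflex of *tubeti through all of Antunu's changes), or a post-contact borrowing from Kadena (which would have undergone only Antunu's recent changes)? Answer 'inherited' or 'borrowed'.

borrowed

If inherited, *tubeti would pass through all of Antunu's changes:
Antunu: *tubeti
  tubeti (rule 1 does not apply)
  tubeti → tubesi   [palatalisation]
  tubesi → tuberi   [rhotacism]
  tuberi (rule 4 does not apply)
  tuberi → tubere   [vowel merger]
  giving Antunu tubere.
If borrowed from Kadena 'tuvesi' after the early changes, it would undergo only the recent ones:
  rule 4 (intervocalic voicing): no change (tuvesi)
  rule 5 (vowel merger): tuvesi → tuvese
  ⇒ as a loan: tuvese
Antunu 'tuvese' matches the loan outcome 'tuvese', not the inherited 'tubere' — it skipped the early Antunu changes, so it was borrowed from Kadena.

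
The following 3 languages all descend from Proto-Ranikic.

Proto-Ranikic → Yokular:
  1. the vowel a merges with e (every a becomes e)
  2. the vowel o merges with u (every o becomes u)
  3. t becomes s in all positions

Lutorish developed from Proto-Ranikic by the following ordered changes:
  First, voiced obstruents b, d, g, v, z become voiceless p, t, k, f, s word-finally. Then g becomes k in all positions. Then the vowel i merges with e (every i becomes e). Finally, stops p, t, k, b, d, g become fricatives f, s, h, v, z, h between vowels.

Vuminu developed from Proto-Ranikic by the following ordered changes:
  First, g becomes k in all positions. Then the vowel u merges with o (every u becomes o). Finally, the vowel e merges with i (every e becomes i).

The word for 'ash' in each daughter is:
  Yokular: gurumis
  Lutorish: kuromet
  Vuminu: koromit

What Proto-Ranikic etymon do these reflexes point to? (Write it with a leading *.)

*guromit

Position 4: Yokular has u, Lutorish has o, Vuminu has o. Lutorish preserves o here (none of its changes turn any other segment into o), so the proto-segment is *o.
Position 7: Yokular has s, Lutorish has t, Vuminu has t. Vuminu preserves t here (none of its changes turn any other segment into t), so the proto-segment is *t.
Position 2: Yokular has u, Lutorish has u, Vuminu has o. Lutorish preserves u here (none of its changes turn any other segment into u), so the proto-segment is *u.
Verify the candidate proto-form against each daughter:
Yokular: *guromit
  guromit (rule 1 does not apply)
  guromit → gurumit   [vowel merger]
  gurumit → gurumis   [unconditioned shift]
  giving Yokular gurumis.
Lutorish: *guromit
  guromit (rule 1 does not apply)
  guromit → kuromit   [unconditioned shift]
  kuromit → kuromet   [vowel merger]
  kuromet (rule 4 does not apply)
  giving Lutorish kuromet.
Vuminu: start from *guromit.
  rule 1 (unconditioned shift): guromit → kuromit
  rule 2 (vowel merger): kuromit → koromit
  rule 3: no change — koromit
  ⇒ Vuminu koromit
No other proto-form is consistent with every reflex, so the reconstruction is *guromit.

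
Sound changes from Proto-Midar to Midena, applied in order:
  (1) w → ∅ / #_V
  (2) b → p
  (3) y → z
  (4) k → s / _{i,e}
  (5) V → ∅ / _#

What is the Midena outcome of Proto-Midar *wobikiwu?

opisiw

Midena: *wobikiwu
  wobikiwu → obikiwu   [glide loss]
  obikiwu → opikiwu   [unconditioned shift]
  opikiwu (rule 3 does not apply)
  opikiwu → opisiwu   [palatalisation]
  opisiwu → opisiw   [apocope]
  giving Midena opisiw.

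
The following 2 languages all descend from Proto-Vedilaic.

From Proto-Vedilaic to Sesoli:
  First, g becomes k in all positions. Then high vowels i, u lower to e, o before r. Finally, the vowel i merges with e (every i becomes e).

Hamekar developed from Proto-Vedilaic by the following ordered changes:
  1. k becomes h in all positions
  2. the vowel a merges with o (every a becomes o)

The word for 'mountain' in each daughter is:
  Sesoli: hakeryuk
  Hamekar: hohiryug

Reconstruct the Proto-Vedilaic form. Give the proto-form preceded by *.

*hakiryug

Position 4: Sesoli has e, Hamekar has i. Hamekar preserves i here (none of its changes turn any other segment into i), so the proto-segment is *i.
Position 3: Sesoli has k, Hamekar has h. Taking the neighbouring segments as reconstructed: Sesoli k could go back to *k or *g; Hamekar h could go back to *k or *h — the one source consistent with every daughter is *k.
Continuing position by position gives *hakiryug; check it forward:
Sesoli: *hakiryug > hakiryuk > hakeryuk  (by unconditioned shift, pre-rhotic lowering)
Hamekar: start from *hakiryug.
  rule 1 (unconditioned shift): hakiryug → hahiryug
  rule 2 (vowel merger): hahiryug → hohiryug
  ⇒ Hamekar hohiryug
Only *hakiryug yields all of Sesoli hakeryuk, Hamekar hohiryug.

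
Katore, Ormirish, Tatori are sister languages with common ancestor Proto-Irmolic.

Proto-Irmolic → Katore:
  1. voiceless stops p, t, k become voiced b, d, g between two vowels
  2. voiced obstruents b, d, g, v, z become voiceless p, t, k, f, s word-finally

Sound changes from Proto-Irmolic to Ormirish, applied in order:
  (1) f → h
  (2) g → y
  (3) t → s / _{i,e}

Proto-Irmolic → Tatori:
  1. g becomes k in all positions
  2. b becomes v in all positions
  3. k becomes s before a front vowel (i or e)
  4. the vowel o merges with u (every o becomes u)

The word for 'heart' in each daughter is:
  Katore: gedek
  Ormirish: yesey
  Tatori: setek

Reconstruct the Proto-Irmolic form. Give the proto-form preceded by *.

*geteg

Position 3: Katore has d, Ormirish has s, Tatori has t. Tatori preserves t here (none of its changes turn any other segment into t), so the proto-segment is *t.
Position 1: Katore has g, Ormirish has y, Tatori has s. Taking the neighbouring segments as reconstructed: Katore g can only go back to *g; Ormirish y could go back to *g or *y; Tatori s could go back to *k or *g or *s — the one source consistent with every daughter is *g.
This points to *geteg. Verify forward in each daughter:
Katore: *geteg > gedeg > gedek  (by intervocalic voicing, final devoicing)
Ormirish: start from *geteg.
  rule 1: no change — geteg
  rule 2 (unconditioned shift): geteg → yetey
  rule 3 (palatalisation): yetey → yesey
  ⇒ Ormirish yesey
Tatori: *geteg > ketek > setek  (by unconditioned shift, palatalisation)
Only *geteg yields all of Katore gedek, Ormirish yesey, Tatori setek.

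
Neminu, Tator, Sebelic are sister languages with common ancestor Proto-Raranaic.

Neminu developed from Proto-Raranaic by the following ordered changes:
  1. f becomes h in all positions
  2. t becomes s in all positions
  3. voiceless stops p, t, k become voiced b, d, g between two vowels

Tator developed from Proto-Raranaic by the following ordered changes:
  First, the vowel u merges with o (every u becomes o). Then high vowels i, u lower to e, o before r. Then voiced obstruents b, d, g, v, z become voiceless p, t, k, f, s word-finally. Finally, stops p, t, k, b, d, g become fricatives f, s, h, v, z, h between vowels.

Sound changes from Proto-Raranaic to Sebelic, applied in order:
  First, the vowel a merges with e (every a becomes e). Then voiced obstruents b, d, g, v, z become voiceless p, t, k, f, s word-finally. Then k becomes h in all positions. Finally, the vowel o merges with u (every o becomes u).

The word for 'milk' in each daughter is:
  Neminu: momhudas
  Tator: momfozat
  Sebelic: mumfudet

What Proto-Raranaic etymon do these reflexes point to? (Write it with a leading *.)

*momfudat

Position 2: Neminu has o, Tator has o, Sebelic has u. Neminu preserves o here (none of its changes turn any other segment into o), so the proto-segment is *o.
Position 8: Neminu has s, Tator has t, Sebelic has t. Taking the neighbouring segments as reconstructed: Neminu s could go back to *t or *s; Tator t could go back to *t or *d; Sebelic t could go back to *t or *d — the one source consistent with every daughter is *t.
Verify the candidate proto-form against each daughter:
Neminu: start from *momfudat.
  rule 1 (unconditioned shift): momfudat → momhudat
  rule 2 (unconditioned shift): momhudat → momhudas
  rule 3: no change — momhudas
  ⇒ Neminu momhudas
Tator: start from *momfudat.
  rule 1 (vowel merger): momfudat → momfodat
  rule 2: no change — momfodat
  rule 3: no change — momfodat
  rule 4 (intervocalic lenition): momfodat → momfozat
  ⇒ Tator momfozat
Sebelic: *momfudat > momfudet > mumfudet  (by vowel merger, vowel merger)
Only *momfudat yields all of Neminu momhudas, Tator momfozat, Sebelic mumfudet.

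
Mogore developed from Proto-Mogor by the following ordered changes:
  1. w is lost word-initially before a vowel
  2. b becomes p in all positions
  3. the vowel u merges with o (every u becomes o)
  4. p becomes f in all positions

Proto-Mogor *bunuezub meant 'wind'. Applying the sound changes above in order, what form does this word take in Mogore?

fonoezof

Mogore: start from *bunuezub.
  rule 1: no change — bunuezub
  rule 2 (unconditioned shift): bunuezub → punuezup
  rule 3 (vowel merger): punuezup → ponoezop
  rule 4 (unconditioned shift): ponoezop → fonoezof
  ⇒ Mogore fonoezof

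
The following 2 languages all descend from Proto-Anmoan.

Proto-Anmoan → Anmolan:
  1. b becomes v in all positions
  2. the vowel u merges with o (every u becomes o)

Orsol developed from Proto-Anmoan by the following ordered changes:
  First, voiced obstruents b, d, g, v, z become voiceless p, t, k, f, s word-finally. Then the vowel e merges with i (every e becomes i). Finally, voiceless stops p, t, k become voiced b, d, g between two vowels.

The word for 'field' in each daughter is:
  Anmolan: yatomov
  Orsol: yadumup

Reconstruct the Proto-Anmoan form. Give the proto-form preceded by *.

Position 6: Anmolan has o, Orsol has u. Orsol preserves u here (none of its changes turn any other segment into u), so the proto-segment is *u.
Position 4: Anmolan has o, Orsol has u. Orsol preserves u here (none of its changes turn any other segment into u), so the proto-segment is *u.
Continuing position by position gives *yatumub; check it forward:
Anmolan: *yatumub > yatumuv > yatomov  (by unconditioned shift, vowel merger)
Orsol: start from *yatumub.
  rule 1 (final devoicing): yatumub → yatumup
  rule 2: no change — yatumup
  rule 3 (intervocalic voicing): yatumup → yadumup
  ⇒ Orsol yadumup
Only *yatumub yields all of Anmolan yatomov, Orsol yadumup.

*yatumub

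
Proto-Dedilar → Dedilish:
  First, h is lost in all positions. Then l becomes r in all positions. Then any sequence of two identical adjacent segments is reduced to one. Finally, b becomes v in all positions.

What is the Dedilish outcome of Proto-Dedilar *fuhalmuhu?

Dedilish: start from *fuhalmuhu.
  rule 1 (h-loss): fuhalmuhu → fualmuu
  rule 2 (unconditioned shift): fualmuu → fuarmuu
  rule 3 (degemination): fuarmuu → fuarmu
  rule 4: no change — fuarmu
  ⇒ Dedilish fuarmu

fuarmu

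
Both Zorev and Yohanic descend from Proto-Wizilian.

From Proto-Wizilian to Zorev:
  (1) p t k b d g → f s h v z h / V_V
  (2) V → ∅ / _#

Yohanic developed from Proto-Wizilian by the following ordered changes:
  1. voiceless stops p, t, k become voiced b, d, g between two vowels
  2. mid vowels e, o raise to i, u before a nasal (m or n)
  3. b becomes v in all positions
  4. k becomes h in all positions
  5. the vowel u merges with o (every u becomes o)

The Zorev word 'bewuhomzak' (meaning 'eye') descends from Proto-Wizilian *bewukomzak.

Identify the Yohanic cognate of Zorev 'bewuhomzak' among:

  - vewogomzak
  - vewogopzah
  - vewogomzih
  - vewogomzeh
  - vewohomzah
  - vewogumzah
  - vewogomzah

Yohanic: start from *bewukomzak.
  rule 1 (intervocalic voicing): bewukomzak → bewugomzak
  rule 2 (pre-nasal raising): bewugomzak → bewugumzak
  rule 3 (unconditioned shift): bewugumzak → vewugumzak
  rule 4 (unconditioned shift): vewugumzak → vewugumzah
  rule 5 (vowel merger): vewugumzah → vewogomzah
  ⇒ Yohanic vewogomzah

vewogomzah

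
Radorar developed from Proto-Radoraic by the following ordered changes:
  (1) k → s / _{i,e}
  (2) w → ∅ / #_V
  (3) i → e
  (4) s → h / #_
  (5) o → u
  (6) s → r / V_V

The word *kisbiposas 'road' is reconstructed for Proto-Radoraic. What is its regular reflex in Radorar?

hesbepuras

Radorar: *kisbiposas
  kisbiposas → sisbiposas   [palatalisation]
  sisbiposas (rule 2 does not apply)
  sisbiposas → sesbeposas   [vowel merger]
  sesbeposas → hesbeposas   [debuccalisation]
  hesbeposas → hesbepusas   [vowel merger]
  hesbepusas → hesbepuras   [rhotacism]
  giving Radorar hesbepuras.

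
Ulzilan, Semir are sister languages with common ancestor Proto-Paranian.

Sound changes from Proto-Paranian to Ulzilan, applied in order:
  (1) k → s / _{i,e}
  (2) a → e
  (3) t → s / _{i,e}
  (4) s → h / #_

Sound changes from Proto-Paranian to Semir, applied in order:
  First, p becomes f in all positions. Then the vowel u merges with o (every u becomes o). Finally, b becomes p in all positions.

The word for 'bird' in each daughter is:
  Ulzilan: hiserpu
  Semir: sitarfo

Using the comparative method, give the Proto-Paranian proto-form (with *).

*sitarpu

Position 3: Ulzilan has s, Semir has t. Semir preserves t here (none of its changes turn any other segment into t), so the proto-segment is *t.
Position 4: Ulzilan has e, Semir has a. Semir preserves a here (none of its changes turn any other segment into a), so the proto-segment is *a.
Position 7: Ulzilan has u, Semir has o. Ulzilan preserves u here (none of its changes turn any other segment into u), so the proto-segment is *u.
This points to *sitarpu. Verify forward in each daughter:
Ulzilan: *sitarpu > siterpu > siserpu > hiserpu  (by vowel merger, palatalisation, debuccalisation)
Semir: *sitarpu
  sitarpu → sitarfu   [unconditioned shift]
  sitarfu → sitarfo   [vowel merger]
  sitarfo (rule 3 does not apply)
  giving Semir sitarfo.
Only *sitarpu yields all of Ulzilan hiserpu, Semir sitarfo.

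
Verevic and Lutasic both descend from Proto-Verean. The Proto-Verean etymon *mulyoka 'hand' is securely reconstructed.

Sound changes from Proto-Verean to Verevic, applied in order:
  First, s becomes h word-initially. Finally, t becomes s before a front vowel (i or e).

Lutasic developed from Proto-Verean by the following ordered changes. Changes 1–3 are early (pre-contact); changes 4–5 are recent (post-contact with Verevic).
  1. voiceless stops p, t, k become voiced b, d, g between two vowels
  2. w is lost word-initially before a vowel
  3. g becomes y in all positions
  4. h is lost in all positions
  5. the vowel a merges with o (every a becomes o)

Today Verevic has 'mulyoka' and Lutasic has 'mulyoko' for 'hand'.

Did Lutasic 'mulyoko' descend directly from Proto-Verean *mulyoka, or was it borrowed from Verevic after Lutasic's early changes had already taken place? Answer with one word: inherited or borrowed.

borrowed

If inherited, *mulyoka would pass through all of Lutasic's changes:
Lutasic: *mulyoka > mulyoga > mulyoya > mulyoyo  (by intervocalic voicing, unconditioned shift, vowel merger)
If borrowed from Verevic 'mulyoka' after the early changes, it would undergo only the recent ones:
  rule 4 (h-loss): no change (mulyoka)
  rule 5 (vowel merger): mulyoka → mulyoko
  ⇒ as a loan: mulyoko
Lutasic 'mulyoko' matches the loan outcome 'mulyoko', not the inherited 'mulyoyo' — it skipped the early Lutasic changes, so it was borrowed from Verevic.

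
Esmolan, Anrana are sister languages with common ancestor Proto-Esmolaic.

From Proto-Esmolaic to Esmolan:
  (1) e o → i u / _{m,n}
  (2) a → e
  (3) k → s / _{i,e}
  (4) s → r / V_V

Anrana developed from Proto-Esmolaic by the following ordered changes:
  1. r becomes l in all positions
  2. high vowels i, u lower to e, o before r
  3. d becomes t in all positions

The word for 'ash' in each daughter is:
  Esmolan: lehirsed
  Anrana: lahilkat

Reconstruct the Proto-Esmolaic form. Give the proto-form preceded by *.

*lahirkad

Position 6: Esmolan has s, Anrana has k. Anrana preserves k here (none of its changes turn any other segment into k), so the proto-segment is *k.
Position 5: Esmolan has r, Anrana has l. Taking the neighbouring segments as reconstructed: Esmolan r can only go back to *r; Anrana l could go back to *l or *r — the one source consistent with every daughter is *r.
Position 8: Esmolan has d, Anrana has t. Esmolan preserves d here (none of its changes turn any other segment into d), so the proto-segment is *d.
This points to *lahirkad. Verify forward in each daughter:
Esmolan: *lahirkad
  lahirkad (rule 1 does not apply)
  lahirkad → lehirked   [vowel merger]
  lehirked → lehirsed   [palatalisation]
  lehirsed (rule 4 does not apply)
  giving Esmolan lehirsed.
Anrana: start from *lahirkad.
  rule 1 (unconditioned shift): lahirkad → lahilkad
  rule 2: no change — lahilkad
  rule 3 (unconditioned shift): lahilkad → lahilkat
  ⇒ Anrana lahilkat
Only *lahirkad yields all of Esmolan lehirsed, Anrana lahilkat.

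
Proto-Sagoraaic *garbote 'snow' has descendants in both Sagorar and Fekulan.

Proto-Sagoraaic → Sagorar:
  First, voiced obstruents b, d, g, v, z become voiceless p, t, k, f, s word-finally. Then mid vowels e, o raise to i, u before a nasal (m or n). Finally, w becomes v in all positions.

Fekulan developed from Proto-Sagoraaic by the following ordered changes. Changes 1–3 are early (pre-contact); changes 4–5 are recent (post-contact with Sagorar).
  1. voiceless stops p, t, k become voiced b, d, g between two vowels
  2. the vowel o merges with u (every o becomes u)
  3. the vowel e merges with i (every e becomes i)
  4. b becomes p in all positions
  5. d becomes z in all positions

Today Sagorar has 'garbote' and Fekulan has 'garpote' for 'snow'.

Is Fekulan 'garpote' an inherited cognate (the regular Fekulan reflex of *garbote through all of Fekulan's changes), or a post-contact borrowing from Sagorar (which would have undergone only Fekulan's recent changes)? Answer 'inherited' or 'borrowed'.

borrowed

If inherited, *garbote would pass through all of Fekulan's changes:
Fekulan: *garbote > garbode > garbude > garbudi > garpudi > garpuzi  (by intervocalic voicing, vowel merger, vowel merger, unconditioned shift, unconditioned shift)
If borrowed from Sagorar 'garbote' after the early changes, it would undergo only the recent ones:
  rule 4 (unconditioned shift): garbote → garpote
  rule 5 (unconditioned shift): no change (garpote)
  ⇒ as a loan: garpote
Fekulan 'garpote' matches the loan outcome 'garpote', not the inherited 'garpuzi' — it skipped the early Fekulan changes, so it was borrowed from Sagorar.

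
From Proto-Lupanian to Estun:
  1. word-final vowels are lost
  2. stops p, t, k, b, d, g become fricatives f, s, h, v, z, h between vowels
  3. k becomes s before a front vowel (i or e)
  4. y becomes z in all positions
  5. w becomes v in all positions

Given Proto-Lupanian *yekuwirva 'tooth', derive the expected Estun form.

zehuvirv

Estun: *yekuwirva > yekuwirv > yehuwirv > zehuwirv > zehuvirv  (by apocope, intervocalic lenition, unconditioned shift, unconditioned shift)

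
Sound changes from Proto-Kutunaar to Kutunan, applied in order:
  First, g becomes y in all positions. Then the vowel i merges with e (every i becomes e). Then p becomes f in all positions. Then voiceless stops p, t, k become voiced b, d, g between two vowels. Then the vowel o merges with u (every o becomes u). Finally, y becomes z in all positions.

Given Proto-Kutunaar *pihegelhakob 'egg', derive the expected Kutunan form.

fehezelhagub

Kutunan: *pihegelhakob > piheyelhakob > peheyelhakob > feheyelhakob > feheyelhagob > feheyelhagub > fehezelhagub  (by unconditioned shift, vowel merger, unconditioned shift, intervocalic voicing, vowel merger, unconditioned shift)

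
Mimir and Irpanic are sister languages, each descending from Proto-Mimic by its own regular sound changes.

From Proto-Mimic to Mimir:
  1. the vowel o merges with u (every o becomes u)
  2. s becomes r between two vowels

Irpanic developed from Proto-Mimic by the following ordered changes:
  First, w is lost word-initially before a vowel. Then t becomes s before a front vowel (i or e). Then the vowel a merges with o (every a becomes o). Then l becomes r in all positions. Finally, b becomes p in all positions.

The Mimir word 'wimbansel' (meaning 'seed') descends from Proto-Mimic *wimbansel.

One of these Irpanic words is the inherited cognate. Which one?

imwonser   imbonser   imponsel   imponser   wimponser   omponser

imponser

Irpanic: *wimbansel
  wimbansel → imbansel   [glide loss]
  imbansel (rule 2 does not apply)
  imbansel → imbonsel   [vowel merger]
  imbonsel → imbonser   [unconditioned shift]
  imbonser → imponser   [unconditioned shift]
  giving Irpanic imponser.
Only 'imponser' matches the regular Irpanic development of *wimbansel.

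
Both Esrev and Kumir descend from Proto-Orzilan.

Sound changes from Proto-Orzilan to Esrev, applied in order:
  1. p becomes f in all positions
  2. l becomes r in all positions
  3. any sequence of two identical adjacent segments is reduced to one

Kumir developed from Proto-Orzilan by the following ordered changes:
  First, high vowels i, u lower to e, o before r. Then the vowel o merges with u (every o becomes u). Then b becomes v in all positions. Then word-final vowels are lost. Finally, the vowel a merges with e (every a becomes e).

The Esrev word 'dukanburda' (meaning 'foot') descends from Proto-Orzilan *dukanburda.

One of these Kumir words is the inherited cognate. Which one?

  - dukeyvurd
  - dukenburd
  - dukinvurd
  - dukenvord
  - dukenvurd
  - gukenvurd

dukenvurd

Kumir: start from *dukanburda.
  rule 1 (pre-rhotic lowering): dukanburda → dukanborda
  rule 2 (vowel merger): dukanborda → dukanburda
  rule 3 (unconditioned shift): dukanburda → dukanvurda
  rule 4 (apocope): dukanvurda → dukanvurd
  rule 5 (vowel merger): dukanvurd → dukenvurd
  ⇒ Kumir dukenvurd
Among the options, 'dukenvurd' alone shows every Kumir change applied in order.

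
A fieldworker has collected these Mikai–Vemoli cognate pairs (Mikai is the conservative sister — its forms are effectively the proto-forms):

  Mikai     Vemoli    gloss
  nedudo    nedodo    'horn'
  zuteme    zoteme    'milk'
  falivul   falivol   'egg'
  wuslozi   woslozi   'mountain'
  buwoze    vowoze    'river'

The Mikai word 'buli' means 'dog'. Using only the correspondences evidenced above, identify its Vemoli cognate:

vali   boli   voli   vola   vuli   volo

voli

buwoze ~ vowoze — Mikai b corresponds to Vemoli v word-initially before a back vowel.
nedudo ~ nedodo, zuteme ~ zoteme — Mikai u corresponds to Vemoli o after a consonant, before a consonant other than r, m, n, p, b, f, v.
Applying these to Mikai 'buli':
  buli → vuli   (b→v word-initially before a back vowel)
  vuli → voli   (u→o after a consonant, before a consonant other than r, m, n, p, b, f, v)
So the Vemoli cognate is 'voli'.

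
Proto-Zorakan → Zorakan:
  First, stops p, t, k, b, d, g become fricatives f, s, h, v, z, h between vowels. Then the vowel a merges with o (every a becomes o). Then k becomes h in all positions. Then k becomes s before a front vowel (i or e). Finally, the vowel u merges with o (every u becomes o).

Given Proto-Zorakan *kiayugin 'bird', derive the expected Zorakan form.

Zorakan: start from *kiayugin.
  rule 1 (intervocalic lenition): kiayugin → kiayuhin
  rule 2 (vowel merger): kiayuhin → kioyuhin
  rule 3 (unconditioned shift): kioyuhin → hioyuhin
  rule 4: no change — hioyuhin
  rule 5 (vowel merger): hioyuhin → hioyohin
  ⇒ Zorakan hioyohin

hioyohin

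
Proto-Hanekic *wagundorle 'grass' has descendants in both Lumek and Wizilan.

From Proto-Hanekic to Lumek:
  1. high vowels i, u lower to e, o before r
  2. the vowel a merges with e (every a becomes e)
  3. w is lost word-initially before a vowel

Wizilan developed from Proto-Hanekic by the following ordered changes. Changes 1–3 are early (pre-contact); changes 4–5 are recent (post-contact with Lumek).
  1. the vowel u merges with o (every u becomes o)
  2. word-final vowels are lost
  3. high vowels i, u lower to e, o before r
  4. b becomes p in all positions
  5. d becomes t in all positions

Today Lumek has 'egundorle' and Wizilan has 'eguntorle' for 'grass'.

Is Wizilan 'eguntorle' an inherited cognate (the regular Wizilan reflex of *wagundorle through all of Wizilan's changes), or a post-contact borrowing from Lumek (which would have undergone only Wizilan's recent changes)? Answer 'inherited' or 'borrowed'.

borrowed

If inherited, *wagundorle would pass through all of Wizilan's changes:
Wizilan: start from *wagundorle.
  rule 1 (vowel merger): wagundorle → wagondorle
  rule 2 (apocope): wagondorle → wagondorl
  rule 3: no change — wagondorl
  rule 4: no change — wagondorl
  rule 5 (unconditioned shift): wagondorl → wagontorl
  ⇒ Wizilan wagontorl
If borrowed from Lumek 'egundorle' after the early changes, it would undergo only the recent ones:
  rule 4 (unconditioned shift): no change (egundorle)
  rule 5 (unconditioned shift): egundorle → eguntorle
  ⇒ as a loan: eguntorle
Wizilan 'eguntorle' matches the loan outcome 'eguntorle', not the inherited 'wagontorl' — it skipped the early Wizilan changes, so it was borrowed from Lumek.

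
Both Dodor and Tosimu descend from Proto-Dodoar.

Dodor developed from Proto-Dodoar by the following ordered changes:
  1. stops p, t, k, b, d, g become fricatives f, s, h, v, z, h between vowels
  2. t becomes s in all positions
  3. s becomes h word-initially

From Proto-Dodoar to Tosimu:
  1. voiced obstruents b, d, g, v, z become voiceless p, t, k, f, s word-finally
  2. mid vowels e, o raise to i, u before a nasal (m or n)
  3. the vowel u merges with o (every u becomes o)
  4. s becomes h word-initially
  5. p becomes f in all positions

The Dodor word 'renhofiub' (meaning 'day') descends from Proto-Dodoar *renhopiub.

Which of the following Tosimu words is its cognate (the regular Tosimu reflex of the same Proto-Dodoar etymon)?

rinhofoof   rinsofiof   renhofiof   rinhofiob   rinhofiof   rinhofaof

Tosimu: *renhopiub
  renhopiub → renhopiup   [final devoicing]
  renhopiup → rinhopiup   [pre-nasal raising]
  rinhopiup → rinhopiop   [vowel merger]
  rinhopiop (rule 4 does not apply)
  rinhopiop → rinhofiof   [unconditioned shift]
  giving Tosimu rinhofiof.
Among the options, 'rinhofiof' alone shows every Tosimu change applied in order.

rinhofiof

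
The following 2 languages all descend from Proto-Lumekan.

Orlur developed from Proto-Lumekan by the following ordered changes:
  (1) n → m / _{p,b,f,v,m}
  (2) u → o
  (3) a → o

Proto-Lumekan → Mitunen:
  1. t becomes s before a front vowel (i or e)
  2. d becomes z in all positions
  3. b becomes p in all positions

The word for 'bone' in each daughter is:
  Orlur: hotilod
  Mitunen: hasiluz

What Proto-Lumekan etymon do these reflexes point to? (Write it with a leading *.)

*hatilud

Position 3: Orlur has t, Mitunen has s. Orlur preserves t here (none of its changes turn any other segment into t), so the proto-segment is *t.
Position 7: Orlur has d, Mitunen has z. Orlur preserves d here (none of its changes turn any other segment into d), so the proto-segment is *d.
This points to *hatilud. Verify forward in each daughter:
Orlur: start from *hatilud.
  rule 1: no change — hatilud
  rule 2 (vowel merger): hatilud → hatilod
  rule 3 (vowel merger): hatilod → hotilod
  ⇒ Orlur hotilod
Mitunen: start from *hatilud.
  rule 1 (palatalisation): hatilud → hasilud
  rule 2 (unconditioned shift): hasilud → hasiluz
  rule 3: no change — hasiluz
  ⇒ Mitunen hasiluz
*hatilud is the unique common source.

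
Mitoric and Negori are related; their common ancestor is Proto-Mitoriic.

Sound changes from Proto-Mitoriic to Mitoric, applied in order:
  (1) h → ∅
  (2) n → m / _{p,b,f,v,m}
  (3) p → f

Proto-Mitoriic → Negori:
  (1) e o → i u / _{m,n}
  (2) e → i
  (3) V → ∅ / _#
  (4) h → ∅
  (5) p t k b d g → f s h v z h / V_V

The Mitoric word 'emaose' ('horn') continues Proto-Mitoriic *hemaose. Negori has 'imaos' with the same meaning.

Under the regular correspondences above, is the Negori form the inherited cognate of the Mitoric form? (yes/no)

yes

Derive the expected Negori reflex of *hemaose:
Negori: start from *hemaose.
  rule 1 (pre-nasal raising): hemaose → himaose
  rule 2 (vowel merger): himaose → himaosi
  rule 3 (apocope): himaosi → himaos
  rule 4 (h-loss): himaos → imaos
  rule 5: no change — imaos
  ⇒ Negori imaos
Negori 'imaos' matches the regular reflex exactly, so the pair is cognate.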